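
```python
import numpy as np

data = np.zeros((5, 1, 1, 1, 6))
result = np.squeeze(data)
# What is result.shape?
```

(5, 6)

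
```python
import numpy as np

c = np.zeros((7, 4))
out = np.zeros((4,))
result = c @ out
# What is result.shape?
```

(7,)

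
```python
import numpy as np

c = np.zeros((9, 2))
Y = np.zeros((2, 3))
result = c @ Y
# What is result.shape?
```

(9, 3)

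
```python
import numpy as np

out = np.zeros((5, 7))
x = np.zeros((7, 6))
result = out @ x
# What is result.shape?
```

(5, 6)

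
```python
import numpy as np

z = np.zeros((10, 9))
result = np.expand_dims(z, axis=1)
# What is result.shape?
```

(10, 1, 9)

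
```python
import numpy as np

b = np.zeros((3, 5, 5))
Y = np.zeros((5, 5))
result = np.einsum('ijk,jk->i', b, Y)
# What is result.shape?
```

(3,)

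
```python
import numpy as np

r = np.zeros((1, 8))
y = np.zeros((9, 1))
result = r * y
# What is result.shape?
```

(9, 8)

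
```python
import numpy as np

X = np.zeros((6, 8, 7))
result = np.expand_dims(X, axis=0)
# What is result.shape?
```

(1, 6, 8, 7)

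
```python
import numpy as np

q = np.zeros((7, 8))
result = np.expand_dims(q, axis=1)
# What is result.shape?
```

(7, 1, 8)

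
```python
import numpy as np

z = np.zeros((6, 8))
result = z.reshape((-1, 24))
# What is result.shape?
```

(2, 24)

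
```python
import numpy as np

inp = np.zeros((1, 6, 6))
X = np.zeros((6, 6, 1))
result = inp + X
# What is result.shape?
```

(6, 6, 6)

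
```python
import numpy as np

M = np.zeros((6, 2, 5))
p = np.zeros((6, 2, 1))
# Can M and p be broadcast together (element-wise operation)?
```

Yes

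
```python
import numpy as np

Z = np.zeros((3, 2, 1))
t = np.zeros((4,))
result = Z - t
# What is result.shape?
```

(3, 2, 4)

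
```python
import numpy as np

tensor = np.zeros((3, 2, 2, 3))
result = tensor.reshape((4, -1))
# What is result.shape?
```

(4, 9)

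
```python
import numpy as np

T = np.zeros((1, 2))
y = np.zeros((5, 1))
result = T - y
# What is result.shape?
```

(5, 2)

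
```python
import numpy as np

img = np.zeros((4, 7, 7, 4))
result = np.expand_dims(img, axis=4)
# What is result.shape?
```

(4, 7, 7, 4, 1)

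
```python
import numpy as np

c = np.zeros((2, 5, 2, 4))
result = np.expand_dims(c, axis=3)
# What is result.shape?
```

(2, 5, 2, 1, 4)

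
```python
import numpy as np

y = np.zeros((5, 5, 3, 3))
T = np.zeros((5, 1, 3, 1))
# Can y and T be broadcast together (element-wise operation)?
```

Yes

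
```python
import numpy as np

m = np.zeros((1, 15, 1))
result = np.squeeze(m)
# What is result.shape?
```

(15,)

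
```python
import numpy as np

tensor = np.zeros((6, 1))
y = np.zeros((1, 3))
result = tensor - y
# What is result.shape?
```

(6, 3)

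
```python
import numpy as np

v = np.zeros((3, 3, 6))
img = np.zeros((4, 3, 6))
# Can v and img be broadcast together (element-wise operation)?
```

No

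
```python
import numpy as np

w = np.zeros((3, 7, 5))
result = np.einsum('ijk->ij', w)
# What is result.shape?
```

(3, 7)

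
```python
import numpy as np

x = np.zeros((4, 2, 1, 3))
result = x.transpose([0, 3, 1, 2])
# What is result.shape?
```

(4, 3, 2, 1)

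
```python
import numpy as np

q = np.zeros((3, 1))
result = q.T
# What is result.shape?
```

(1, 3)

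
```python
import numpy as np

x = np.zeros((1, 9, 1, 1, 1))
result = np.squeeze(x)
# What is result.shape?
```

(9,)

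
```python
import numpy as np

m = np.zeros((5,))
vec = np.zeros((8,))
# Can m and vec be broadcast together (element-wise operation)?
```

No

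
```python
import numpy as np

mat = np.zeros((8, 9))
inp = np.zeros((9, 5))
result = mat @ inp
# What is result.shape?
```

(8, 5)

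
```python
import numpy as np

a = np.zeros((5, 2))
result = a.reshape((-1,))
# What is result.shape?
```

(10,)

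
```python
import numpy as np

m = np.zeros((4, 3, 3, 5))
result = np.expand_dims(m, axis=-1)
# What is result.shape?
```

(4, 3, 3, 5, 1)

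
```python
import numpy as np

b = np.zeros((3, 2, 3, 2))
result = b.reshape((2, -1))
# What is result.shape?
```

(2, 18)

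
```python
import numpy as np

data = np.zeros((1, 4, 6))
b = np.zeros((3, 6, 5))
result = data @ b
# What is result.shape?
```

(3, 4, 5)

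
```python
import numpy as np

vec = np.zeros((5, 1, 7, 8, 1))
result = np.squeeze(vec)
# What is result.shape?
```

(5, 7, 8)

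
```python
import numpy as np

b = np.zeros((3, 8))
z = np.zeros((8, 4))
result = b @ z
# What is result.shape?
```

(3, 4)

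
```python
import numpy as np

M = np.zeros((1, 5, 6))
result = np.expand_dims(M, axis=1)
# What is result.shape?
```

(1, 1, 5, 6)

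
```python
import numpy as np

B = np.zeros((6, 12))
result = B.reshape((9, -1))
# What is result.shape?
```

(9, 8)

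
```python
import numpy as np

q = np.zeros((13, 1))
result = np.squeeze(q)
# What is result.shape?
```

(13,)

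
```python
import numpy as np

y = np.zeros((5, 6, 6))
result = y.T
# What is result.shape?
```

(6, 6, 5)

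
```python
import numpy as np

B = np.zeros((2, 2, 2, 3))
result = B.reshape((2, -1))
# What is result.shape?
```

(2, 12)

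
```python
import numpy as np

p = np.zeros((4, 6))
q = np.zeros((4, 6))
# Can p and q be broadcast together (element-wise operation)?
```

Yes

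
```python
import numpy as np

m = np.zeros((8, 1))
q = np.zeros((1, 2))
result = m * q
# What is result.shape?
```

(8, 2)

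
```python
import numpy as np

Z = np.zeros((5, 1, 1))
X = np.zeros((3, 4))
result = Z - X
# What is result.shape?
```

(5, 3, 4)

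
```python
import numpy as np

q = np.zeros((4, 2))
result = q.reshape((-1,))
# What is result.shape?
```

(8,)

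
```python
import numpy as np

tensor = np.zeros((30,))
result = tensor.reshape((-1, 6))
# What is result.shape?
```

(5, 6)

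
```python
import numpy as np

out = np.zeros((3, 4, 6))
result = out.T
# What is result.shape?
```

(6, 4, 3)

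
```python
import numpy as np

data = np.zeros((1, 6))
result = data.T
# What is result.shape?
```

(6, 1)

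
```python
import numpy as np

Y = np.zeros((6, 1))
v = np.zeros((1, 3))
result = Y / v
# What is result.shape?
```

(6, 3)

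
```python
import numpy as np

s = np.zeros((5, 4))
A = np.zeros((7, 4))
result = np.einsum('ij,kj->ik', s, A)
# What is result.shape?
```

(5, 7)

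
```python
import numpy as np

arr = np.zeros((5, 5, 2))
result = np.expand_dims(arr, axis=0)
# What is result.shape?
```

(1, 5, 5, 2)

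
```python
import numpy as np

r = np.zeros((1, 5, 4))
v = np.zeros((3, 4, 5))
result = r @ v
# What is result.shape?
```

(3, 5, 5)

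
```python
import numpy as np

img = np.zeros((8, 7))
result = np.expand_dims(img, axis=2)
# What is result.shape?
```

(8, 7, 1)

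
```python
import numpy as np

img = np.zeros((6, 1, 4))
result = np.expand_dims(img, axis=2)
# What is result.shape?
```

(6, 1, 1, 4)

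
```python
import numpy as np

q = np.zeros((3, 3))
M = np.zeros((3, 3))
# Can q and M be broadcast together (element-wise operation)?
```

Yes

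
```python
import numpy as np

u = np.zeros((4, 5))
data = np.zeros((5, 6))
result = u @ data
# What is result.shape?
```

(4, 6)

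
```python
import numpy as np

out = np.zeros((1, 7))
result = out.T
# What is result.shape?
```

(7, 1)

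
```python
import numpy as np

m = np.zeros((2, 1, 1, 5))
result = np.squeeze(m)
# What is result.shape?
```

(2, 5)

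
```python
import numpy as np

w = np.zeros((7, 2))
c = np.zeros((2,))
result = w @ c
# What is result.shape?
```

(7,)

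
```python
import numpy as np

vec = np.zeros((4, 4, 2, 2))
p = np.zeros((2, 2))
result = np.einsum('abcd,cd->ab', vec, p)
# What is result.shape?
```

(4, 4)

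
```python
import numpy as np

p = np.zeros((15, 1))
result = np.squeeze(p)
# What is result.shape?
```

(15,)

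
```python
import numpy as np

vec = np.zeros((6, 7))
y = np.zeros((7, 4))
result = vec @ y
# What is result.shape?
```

(6, 4)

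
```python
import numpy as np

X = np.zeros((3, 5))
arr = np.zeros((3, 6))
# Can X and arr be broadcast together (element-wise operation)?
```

No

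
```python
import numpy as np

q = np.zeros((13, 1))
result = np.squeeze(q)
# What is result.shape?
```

(13,)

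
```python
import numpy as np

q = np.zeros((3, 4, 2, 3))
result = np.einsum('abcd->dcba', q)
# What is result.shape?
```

(3, 2, 4, 3)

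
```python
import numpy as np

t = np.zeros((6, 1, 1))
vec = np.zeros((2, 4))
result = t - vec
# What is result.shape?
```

(6, 2, 4)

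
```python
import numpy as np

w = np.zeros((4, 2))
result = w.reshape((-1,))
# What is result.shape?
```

(8,)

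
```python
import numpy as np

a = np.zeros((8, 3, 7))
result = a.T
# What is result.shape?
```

(7, 3, 8)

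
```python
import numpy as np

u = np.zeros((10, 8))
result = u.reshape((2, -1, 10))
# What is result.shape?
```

(2, 4, 10)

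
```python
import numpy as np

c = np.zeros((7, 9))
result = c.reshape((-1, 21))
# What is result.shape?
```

(3, 21)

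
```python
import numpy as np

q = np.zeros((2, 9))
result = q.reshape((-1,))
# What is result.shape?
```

(18,)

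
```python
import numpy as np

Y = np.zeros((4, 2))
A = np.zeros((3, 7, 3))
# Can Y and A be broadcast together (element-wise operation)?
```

No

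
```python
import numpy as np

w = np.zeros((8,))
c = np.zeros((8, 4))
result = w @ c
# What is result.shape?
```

(4,)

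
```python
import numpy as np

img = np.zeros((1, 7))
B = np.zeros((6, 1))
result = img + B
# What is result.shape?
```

(6, 7)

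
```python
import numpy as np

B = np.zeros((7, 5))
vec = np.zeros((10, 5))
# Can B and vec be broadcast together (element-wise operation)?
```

No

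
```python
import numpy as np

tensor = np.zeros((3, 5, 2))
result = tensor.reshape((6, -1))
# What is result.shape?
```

(6, 5)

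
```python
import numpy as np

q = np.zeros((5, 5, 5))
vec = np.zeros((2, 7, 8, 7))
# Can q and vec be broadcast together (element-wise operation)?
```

No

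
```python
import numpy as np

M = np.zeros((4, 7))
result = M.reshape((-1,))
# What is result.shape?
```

(28,)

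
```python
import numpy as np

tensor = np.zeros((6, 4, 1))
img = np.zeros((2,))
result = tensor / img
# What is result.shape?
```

(6, 4, 2)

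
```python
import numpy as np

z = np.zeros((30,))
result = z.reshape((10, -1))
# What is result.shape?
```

(10, 3)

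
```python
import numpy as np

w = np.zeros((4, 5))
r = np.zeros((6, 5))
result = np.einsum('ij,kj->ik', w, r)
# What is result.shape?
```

(4, 6)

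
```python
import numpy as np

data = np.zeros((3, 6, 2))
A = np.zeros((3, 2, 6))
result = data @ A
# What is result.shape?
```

(3, 6, 6)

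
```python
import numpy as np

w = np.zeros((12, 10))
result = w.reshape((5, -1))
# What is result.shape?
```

(5, 24)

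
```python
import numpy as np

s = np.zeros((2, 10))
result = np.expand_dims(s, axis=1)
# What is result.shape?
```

(2, 1, 10)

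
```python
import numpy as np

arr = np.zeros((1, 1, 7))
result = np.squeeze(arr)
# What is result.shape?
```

(7,)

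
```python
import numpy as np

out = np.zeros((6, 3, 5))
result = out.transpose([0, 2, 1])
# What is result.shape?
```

(6, 5, 3)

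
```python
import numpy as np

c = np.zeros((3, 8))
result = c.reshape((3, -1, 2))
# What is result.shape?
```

(3, 4, 2)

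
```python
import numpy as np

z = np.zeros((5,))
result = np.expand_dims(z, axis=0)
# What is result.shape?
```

(1, 5)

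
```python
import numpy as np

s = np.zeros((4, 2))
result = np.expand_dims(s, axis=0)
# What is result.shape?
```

(1, 4, 2)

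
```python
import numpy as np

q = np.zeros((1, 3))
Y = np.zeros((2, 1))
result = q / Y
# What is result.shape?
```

(2, 3)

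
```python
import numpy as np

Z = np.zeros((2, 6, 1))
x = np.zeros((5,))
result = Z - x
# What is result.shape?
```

(2, 6, 5)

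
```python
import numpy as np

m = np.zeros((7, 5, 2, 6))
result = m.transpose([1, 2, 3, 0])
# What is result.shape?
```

(5, 2, 6, 7)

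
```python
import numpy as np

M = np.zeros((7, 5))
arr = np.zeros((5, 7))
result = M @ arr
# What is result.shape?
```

(7, 7)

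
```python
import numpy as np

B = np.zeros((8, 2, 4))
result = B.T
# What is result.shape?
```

(4, 2, 8)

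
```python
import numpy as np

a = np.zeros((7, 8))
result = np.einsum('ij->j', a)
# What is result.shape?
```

(8,)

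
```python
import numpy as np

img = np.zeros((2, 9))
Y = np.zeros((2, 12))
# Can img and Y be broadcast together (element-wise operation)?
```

No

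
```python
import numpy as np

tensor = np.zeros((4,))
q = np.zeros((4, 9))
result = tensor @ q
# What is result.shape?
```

(9,)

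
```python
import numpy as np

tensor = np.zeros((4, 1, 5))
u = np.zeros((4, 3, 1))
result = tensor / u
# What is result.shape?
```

(4, 3, 5)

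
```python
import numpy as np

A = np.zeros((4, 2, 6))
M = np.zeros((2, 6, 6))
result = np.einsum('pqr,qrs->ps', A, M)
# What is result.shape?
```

(4, 6)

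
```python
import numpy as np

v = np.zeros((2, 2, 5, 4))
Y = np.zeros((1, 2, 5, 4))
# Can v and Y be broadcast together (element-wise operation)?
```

Yes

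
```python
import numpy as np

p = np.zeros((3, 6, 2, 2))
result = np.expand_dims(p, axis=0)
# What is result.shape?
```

(1, 3, 6, 2, 2)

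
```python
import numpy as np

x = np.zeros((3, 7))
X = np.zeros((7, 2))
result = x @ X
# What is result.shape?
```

(3, 2)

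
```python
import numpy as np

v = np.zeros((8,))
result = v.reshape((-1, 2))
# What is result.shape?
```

(4, 2)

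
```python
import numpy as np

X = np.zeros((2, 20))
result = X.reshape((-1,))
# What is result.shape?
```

(40,)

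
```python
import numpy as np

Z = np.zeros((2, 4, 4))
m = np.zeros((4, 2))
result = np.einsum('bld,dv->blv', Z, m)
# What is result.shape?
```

(2, 4, 2)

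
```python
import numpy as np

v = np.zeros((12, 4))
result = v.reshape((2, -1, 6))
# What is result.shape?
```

(2, 4, 6)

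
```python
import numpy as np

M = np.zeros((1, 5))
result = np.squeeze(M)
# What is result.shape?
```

(5,)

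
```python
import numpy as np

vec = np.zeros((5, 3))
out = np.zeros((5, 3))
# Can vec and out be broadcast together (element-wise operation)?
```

Yes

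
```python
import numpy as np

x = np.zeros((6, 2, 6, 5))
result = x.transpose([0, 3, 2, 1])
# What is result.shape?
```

(6, 5, 6, 2)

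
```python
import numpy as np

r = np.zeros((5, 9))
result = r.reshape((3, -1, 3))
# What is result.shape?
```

(3, 5, 3)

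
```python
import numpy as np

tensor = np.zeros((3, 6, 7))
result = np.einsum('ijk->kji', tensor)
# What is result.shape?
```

(7, 6, 3)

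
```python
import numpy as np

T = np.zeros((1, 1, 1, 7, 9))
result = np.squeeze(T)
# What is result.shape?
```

(7, 9)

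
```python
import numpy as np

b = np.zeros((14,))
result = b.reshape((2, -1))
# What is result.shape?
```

(2, 7)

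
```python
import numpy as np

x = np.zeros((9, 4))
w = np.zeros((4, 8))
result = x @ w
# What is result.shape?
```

(9, 8)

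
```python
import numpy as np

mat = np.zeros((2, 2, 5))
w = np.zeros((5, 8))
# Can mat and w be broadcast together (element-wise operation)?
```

No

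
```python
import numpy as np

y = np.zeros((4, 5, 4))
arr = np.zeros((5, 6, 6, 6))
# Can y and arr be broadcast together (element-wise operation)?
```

No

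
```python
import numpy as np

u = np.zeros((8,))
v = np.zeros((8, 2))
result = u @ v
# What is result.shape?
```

(2,)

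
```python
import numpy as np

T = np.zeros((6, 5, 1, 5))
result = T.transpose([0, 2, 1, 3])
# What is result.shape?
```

(6, 1, 5, 5)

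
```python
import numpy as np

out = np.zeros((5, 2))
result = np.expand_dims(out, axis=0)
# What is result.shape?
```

(1, 5, 2)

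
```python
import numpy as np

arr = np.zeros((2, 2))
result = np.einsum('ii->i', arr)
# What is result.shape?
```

(2,)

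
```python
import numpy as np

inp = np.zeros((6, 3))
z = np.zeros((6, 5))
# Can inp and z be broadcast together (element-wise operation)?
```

No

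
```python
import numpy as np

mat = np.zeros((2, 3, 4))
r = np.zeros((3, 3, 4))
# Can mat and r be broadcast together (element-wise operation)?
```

No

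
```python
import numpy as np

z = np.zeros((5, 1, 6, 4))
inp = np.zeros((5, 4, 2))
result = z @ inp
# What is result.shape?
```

(5, 5, 6, 2)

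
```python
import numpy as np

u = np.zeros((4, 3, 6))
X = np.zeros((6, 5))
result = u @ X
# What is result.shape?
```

(4, 3, 5)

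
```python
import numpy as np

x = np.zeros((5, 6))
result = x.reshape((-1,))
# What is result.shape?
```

(30,)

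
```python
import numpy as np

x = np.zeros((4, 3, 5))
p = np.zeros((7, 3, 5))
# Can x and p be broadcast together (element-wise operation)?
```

No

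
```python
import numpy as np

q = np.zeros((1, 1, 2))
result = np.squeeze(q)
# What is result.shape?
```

(2,)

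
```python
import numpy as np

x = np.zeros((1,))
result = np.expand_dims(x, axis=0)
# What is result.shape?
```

(1, 1)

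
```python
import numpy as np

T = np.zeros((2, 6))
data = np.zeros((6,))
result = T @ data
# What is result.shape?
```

(2,)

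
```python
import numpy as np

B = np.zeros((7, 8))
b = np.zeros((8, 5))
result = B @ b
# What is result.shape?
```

(7, 5)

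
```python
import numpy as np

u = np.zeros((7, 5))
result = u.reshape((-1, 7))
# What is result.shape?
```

(5, 7)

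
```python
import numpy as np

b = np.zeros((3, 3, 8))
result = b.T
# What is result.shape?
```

(8, 3, 3)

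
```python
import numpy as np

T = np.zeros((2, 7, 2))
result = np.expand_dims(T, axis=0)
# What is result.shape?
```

(1, 2, 7, 2)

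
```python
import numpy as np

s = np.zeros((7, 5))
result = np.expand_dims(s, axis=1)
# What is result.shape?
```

(7, 1, 5)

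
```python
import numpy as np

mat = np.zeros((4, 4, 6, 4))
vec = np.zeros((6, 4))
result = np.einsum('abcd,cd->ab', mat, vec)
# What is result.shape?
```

(4, 4)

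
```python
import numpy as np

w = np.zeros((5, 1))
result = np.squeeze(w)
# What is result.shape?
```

(5,)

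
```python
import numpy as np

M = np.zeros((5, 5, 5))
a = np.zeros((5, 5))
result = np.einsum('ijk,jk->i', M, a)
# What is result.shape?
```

(5,)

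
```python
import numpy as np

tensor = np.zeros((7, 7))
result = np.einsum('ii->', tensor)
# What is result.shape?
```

()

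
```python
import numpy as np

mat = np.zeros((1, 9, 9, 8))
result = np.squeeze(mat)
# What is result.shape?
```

(9, 9, 8)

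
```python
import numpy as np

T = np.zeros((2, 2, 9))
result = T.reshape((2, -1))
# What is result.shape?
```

(2, 18)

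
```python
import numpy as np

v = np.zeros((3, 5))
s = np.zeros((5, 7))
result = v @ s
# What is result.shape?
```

(3, 7)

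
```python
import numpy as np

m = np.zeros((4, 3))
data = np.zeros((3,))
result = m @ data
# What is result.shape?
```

(4,)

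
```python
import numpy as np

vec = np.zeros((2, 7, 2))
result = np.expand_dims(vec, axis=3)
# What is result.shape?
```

(2, 7, 2, 1)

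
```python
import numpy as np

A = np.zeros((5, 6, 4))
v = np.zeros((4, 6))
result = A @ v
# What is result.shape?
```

(5, 6, 6)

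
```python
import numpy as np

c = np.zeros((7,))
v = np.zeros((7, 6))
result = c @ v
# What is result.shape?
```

(6,)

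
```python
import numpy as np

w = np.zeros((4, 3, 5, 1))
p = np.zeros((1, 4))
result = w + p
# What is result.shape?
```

(4, 3, 5, 4)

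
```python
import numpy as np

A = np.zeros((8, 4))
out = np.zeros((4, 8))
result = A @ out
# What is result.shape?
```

(8, 8)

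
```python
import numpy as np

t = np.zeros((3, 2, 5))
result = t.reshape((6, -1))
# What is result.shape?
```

(6, 5)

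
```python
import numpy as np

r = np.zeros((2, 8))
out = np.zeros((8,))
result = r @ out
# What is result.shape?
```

(2,)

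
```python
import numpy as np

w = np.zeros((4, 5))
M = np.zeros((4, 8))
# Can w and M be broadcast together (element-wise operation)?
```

No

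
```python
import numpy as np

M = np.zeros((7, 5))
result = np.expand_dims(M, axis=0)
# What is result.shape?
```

(1, 7, 5)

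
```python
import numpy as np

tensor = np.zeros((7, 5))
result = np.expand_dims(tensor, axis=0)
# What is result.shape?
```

(1, 7, 5)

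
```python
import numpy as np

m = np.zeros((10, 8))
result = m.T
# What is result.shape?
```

(8, 10)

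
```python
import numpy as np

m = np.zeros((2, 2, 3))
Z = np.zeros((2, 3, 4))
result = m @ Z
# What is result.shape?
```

(2, 2, 4)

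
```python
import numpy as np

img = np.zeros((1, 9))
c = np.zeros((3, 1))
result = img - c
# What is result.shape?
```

(3, 9)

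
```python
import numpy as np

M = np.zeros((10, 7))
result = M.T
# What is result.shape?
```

(7, 10)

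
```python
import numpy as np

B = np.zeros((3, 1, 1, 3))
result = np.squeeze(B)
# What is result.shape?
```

(3, 3)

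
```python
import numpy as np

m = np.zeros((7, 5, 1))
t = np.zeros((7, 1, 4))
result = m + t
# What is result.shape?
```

(7, 5, 4)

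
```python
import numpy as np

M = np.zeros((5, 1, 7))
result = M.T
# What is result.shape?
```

(7, 1, 5)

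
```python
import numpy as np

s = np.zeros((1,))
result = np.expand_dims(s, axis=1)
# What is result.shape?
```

(1, 1)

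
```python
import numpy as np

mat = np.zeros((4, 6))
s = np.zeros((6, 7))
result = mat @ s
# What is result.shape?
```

(4, 7)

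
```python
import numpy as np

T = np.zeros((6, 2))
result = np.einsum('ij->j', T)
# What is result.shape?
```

(2,)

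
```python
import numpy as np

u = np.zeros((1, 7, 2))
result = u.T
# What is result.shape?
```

(2, 7, 1)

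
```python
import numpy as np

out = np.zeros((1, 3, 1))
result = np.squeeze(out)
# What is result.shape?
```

(3,)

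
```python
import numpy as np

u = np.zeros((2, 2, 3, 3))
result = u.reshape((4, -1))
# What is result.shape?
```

(4, 9)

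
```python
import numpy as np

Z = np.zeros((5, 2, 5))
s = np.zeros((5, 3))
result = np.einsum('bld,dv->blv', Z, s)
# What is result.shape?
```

(5, 2, 3)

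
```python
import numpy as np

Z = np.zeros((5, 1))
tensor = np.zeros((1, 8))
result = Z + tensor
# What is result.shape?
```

(5, 8)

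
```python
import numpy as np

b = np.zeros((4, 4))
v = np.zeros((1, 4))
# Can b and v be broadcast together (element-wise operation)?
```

Yes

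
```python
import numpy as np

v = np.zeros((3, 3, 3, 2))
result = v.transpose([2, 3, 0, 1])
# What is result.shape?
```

(3, 2, 3, 3)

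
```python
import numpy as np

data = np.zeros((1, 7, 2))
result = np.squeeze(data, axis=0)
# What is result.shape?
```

(7, 2)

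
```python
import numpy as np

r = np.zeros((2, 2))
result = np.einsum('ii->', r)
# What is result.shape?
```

()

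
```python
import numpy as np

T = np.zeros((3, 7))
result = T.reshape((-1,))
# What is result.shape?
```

(21,)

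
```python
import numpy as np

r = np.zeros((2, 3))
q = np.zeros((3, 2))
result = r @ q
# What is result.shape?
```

(2, 2)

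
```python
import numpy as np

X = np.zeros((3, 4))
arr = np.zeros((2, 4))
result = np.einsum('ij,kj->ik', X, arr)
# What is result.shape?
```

(3, 2)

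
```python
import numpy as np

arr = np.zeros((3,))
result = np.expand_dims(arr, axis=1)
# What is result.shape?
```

(3, 1)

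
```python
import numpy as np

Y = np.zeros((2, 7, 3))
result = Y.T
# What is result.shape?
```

(3, 7, 2)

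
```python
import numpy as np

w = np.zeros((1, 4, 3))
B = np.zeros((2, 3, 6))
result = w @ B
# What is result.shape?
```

(2, 4, 6)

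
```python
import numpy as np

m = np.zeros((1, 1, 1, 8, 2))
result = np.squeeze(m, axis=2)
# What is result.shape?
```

(1, 1, 8, 2)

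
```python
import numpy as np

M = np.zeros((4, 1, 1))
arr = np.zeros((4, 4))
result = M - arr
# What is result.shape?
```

(4, 4, 4)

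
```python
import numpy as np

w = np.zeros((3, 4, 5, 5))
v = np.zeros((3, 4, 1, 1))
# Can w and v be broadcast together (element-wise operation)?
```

Yes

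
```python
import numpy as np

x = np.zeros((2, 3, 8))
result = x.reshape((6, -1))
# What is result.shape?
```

(6, 8)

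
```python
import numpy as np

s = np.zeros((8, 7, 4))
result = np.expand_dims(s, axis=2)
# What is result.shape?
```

(8, 7, 1, 4)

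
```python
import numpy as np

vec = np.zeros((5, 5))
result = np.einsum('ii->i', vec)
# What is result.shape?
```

(5,)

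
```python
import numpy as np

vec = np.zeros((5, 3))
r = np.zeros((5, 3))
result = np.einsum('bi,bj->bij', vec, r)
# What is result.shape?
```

(5, 3, 3)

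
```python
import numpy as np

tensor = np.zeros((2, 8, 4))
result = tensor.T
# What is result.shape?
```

(4, 8, 2)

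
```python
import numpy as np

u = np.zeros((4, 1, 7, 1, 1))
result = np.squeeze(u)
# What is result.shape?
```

(4, 7)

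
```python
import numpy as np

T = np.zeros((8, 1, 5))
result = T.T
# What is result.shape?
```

(5, 1, 8)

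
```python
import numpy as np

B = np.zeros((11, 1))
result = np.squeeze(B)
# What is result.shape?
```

(11,)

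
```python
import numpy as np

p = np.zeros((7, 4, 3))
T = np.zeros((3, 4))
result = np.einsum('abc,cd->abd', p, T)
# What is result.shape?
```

(7, 4, 4)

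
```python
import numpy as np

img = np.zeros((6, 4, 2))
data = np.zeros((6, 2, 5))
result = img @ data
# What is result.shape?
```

(6, 4, 5)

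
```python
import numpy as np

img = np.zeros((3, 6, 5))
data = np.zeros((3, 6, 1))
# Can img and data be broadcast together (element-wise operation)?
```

Yes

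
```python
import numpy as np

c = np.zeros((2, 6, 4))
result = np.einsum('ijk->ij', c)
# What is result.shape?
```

(2, 6)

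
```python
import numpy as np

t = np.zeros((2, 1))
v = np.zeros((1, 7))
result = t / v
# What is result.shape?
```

(2, 7)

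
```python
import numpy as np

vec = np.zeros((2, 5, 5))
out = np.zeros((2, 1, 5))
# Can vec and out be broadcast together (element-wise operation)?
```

Yes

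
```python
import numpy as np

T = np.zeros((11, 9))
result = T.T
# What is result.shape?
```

(9, 11)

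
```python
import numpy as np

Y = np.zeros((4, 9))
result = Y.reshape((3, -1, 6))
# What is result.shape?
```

(3, 2, 6)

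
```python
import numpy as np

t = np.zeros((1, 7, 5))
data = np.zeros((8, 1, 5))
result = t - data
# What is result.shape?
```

(8, 7, 5)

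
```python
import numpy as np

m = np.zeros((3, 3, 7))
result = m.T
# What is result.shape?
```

(7, 3, 3)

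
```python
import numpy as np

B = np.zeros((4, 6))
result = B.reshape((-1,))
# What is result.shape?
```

(24,)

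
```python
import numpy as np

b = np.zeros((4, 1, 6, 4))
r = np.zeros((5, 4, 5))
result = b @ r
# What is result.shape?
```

(4, 5, 6, 5)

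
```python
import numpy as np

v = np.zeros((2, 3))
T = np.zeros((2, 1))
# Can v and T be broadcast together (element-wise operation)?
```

Yes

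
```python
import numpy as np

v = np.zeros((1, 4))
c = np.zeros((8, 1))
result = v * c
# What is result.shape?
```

(8, 4)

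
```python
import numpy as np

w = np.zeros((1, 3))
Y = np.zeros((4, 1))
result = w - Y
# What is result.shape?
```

(4, 3)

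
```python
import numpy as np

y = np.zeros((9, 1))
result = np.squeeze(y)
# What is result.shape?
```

(9,)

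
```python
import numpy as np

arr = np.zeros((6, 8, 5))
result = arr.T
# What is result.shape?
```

(5, 8, 6)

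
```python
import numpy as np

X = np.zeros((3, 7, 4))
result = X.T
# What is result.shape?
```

(4, 7, 3)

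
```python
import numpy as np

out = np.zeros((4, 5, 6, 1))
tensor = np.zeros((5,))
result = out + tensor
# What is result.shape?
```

(4, 5, 6, 5)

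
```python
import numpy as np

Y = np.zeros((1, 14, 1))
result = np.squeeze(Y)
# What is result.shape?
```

(14,)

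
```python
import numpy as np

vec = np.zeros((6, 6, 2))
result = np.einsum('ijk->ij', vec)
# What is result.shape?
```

(6, 6)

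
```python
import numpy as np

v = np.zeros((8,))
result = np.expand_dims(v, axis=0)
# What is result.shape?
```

(1, 8)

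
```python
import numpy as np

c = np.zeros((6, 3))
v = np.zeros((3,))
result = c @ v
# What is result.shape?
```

(6,)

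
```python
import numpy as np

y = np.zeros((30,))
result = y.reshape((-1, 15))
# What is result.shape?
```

(2, 15)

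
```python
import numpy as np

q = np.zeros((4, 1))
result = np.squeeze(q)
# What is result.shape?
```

(4,)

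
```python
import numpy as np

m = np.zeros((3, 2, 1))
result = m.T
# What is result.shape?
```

(1, 2, 3)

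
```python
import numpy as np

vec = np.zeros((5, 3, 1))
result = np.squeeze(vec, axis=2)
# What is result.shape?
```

(5, 3)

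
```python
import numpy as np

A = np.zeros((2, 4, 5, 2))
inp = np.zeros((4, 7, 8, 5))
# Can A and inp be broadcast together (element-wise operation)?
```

No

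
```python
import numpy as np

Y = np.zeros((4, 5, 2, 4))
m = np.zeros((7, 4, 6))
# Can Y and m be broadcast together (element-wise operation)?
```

No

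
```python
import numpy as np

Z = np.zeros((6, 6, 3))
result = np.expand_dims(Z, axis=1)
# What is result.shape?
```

(6, 1, 6, 3)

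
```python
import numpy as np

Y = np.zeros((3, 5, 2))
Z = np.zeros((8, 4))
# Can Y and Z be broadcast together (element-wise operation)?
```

No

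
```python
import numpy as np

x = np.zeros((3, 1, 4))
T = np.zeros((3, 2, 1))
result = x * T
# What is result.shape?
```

(3, 2, 4)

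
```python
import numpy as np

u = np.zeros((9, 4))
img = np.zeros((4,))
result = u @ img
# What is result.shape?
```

(9,)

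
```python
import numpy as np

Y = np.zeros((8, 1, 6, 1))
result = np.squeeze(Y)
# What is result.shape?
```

(8, 6)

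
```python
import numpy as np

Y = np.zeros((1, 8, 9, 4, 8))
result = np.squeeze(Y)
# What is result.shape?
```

(8, 9, 4, 8)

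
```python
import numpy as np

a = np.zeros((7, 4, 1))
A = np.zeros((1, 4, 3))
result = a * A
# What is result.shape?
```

(7, 4, 3)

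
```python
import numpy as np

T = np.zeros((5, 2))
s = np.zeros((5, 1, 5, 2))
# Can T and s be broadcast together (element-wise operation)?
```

Yes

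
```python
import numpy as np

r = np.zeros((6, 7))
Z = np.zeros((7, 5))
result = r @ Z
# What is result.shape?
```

(6, 5)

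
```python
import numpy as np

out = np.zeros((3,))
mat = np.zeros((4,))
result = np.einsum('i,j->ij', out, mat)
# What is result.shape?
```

(3, 4)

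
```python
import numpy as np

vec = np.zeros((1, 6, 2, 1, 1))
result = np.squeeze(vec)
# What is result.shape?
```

(6, 2)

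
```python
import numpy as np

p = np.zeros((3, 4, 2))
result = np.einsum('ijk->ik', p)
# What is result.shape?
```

(3, 2)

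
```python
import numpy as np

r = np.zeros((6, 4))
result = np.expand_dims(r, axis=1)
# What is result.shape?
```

(6, 1, 4)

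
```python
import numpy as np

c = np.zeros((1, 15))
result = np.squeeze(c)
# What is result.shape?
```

(15,)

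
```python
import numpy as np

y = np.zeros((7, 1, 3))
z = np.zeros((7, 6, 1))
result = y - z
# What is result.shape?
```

(7, 6, 3)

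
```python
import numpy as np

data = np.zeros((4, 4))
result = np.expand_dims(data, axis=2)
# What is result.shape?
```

(4, 4, 1)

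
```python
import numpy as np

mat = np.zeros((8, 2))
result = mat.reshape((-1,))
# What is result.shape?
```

(16,)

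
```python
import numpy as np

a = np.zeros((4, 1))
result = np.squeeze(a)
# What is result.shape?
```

(4,)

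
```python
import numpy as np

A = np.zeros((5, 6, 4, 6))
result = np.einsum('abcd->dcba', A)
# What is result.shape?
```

(6, 4, 6, 5)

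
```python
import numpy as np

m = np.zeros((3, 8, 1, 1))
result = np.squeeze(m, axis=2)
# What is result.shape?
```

(3, 8, 1)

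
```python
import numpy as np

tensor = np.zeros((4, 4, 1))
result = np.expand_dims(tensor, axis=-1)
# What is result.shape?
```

(4, 4, 1, 1)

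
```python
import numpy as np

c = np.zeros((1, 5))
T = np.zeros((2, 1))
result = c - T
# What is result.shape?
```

(2, 5)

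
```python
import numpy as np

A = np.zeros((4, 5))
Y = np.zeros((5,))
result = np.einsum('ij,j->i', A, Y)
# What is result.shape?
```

(4,)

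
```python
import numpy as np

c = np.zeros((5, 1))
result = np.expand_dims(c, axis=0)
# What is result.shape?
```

(1, 5, 1)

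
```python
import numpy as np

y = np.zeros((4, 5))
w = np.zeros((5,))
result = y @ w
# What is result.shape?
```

(4,)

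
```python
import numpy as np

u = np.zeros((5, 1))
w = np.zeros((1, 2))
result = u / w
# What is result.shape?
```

(5, 2)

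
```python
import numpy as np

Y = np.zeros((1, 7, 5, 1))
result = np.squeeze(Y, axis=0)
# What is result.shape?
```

(7, 5, 1)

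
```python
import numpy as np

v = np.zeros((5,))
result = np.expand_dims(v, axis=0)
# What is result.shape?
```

(1, 5)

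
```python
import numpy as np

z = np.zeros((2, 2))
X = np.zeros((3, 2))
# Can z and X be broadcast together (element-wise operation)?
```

No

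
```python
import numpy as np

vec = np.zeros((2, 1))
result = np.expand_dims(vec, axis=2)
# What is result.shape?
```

(2, 1, 1)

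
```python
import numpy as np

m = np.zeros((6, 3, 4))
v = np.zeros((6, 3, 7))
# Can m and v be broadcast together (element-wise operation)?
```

No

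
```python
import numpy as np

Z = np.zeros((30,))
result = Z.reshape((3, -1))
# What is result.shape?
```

(3, 10)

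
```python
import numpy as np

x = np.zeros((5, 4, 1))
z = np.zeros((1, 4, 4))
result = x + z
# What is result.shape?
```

(5, 4, 4)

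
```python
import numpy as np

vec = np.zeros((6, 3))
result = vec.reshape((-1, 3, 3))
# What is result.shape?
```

(2, 3, 3)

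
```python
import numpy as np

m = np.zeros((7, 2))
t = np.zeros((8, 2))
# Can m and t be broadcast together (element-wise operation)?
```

No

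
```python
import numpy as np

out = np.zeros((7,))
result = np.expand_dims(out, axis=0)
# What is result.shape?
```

(1, 7)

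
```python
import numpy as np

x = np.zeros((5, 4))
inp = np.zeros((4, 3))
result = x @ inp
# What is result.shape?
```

(5, 3)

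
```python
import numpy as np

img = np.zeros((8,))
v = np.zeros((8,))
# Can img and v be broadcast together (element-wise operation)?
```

Yes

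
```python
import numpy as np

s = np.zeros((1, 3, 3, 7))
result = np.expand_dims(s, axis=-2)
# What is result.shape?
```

(1, 3, 3, 1, 7)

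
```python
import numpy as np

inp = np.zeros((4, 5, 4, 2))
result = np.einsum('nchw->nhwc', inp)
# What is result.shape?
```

(4, 4, 2, 5)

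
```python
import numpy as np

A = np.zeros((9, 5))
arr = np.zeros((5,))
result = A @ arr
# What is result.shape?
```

(9,)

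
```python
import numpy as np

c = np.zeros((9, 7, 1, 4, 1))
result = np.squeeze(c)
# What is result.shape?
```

(9, 7, 4)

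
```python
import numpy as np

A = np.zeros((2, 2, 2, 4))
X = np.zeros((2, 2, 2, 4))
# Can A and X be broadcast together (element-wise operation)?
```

Yes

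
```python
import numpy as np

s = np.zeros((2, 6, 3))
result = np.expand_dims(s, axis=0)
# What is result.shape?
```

(1, 2, 6, 3)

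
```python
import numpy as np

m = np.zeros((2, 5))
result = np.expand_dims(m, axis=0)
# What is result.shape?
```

(1, 2, 5)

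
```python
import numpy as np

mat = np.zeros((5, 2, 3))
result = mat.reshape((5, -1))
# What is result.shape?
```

(5, 6)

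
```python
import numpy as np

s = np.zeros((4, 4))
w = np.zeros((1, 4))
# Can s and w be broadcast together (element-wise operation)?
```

Yes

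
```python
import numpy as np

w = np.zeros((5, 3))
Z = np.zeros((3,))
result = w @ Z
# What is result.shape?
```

(5,)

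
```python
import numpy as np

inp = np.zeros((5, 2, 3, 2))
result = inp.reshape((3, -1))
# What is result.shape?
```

(3, 20)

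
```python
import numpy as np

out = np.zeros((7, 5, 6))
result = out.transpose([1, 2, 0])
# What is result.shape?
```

(5, 6, 7)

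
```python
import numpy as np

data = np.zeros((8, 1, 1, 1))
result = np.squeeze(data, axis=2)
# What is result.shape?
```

(8, 1, 1)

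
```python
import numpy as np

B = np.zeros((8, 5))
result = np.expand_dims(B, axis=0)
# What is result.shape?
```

(1, 8, 5)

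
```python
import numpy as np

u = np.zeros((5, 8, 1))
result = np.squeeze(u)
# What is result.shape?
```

(5, 8)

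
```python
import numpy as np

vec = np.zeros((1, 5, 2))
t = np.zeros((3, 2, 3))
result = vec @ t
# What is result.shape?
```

(3, 5, 3)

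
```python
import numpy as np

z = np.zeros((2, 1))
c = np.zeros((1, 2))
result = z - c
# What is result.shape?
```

(2, 2)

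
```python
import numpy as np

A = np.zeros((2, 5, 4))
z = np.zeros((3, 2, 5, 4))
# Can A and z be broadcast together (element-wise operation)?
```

Yes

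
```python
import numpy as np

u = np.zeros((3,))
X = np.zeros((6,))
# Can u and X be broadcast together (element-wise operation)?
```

No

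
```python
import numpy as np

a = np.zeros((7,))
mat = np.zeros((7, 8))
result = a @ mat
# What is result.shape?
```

(8,)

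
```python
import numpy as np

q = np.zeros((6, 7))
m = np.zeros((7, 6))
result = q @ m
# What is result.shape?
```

(6, 6)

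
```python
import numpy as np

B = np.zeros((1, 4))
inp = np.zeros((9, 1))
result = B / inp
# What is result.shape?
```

(9, 4)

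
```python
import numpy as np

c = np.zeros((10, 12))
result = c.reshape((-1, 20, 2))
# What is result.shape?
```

(3, 20, 2)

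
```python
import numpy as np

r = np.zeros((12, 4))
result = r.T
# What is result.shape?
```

(4, 12)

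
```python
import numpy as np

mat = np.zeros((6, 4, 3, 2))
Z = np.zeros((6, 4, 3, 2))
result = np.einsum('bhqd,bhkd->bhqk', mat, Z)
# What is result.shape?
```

(6, 4, 3, 3)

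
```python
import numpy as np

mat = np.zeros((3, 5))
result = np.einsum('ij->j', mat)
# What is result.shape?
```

(5,)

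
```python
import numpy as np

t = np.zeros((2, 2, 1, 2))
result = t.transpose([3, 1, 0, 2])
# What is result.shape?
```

(2, 2, 2, 1)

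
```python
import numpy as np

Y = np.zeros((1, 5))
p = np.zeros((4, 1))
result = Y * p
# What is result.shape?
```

(4, 5)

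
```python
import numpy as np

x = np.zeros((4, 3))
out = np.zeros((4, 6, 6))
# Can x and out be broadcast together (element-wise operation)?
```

No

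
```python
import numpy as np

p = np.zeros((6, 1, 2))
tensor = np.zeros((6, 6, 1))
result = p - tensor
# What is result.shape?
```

(6, 6, 2)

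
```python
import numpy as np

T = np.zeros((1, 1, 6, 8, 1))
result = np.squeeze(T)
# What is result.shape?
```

(6, 8)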